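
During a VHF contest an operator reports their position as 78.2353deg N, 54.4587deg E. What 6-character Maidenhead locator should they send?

LQ78ff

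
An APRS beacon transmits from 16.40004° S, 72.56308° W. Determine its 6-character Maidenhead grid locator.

Shift to the Maidenhead origin (180°W, 90°S): lon 107.4369, lat 73.6000.
Field (20°×10°, letters A–R): 107.4369/20 → 5 → F, 73.6000/10 → 7 → H; chars FH.
Square (2°×1°, digits 0–9): 7.4369/2 → 3, 3.6000/1 → 3; chars 33.
Subsquare (5′×2.5′, letters a–x): 1.4369/0.0833333 → 17 → r, 0.6000/0.0416667 → 14 → o; chars ro.

FH33ro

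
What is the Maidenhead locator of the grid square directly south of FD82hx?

FD82hw

Latitude subsquare x = 23; −1 → 22 = w.
The longitude characters are unchanged.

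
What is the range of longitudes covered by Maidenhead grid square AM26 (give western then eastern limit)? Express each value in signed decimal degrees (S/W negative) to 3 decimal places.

-176.000, -174.000

Field A=0, M=12: +0·20° lon, +12·10° lat → SW at lon -180°, lat 30°.
Square 2, 6: +2·2° lon, +6·1° lat → SW at lon -176°, lat 36°.
Cell spans 2° lon × 1° lat.
west -176.000, east -174.000.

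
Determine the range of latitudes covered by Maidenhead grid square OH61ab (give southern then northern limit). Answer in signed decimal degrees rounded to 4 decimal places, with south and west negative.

-18.9583, -18.9167

Field O=14, H=7: +14·20° lon, +7·10° lat → SW at lon 100°, lat -20°.
Square 6, 1: +6·2° lon, +1·1° lat → SW at lon 112°, lat -19°.
Subsquare a=0, b=1: +0·0.0833333° lon, +1·0.0416667° lat → SW at lon 112°, lat -18.9583°.
Cell spans 0.0833333° lon × 0.0416667° lat.
south -18.9583, north -18.9167.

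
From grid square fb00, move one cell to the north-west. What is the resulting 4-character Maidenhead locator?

EB91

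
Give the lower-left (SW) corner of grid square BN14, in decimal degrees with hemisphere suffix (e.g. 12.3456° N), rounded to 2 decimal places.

44.00° N, 158.00° W

Field B=1, N=13: +1·20° lon, +13·10° lat → SW at lon -160°, lat 40°.
Square 1, 4: +1·2° lon, +4·1° lat → SW at lon -158°, lat 44°.
latitude 44.00° N, longitude 158.00° W.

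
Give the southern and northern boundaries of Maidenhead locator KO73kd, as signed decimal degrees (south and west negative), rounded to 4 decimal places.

53.1250, 53.1667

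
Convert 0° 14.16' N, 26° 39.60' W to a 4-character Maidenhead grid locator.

HJ60

Shift to the Maidenhead origin (180°W, 90°S): lon 153.34, lat 90.24.
Field: lon ⌊153.34/20⌋ = 7 → H; lat ⌊90.24/10⌋ = 9 → J.
Square: lon ⌊13.34/2⌋ = 6; lat ⌊0.24/1⌋ = 0.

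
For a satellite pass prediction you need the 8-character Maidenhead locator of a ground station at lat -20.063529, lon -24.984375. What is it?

Shift to the Maidenhead origin (180°W, 90°S): lon 155.01562, lat 69.93647.
Field (20°×10°, letters A–R): 155.01562/20 → 7 → H, 69.93647/10 → 6 → G; chars HG.
Square (2°×1°, digits 0–9): 15.01562/2 → 7, 9.93647/1 → 9; chars 79.
Subsquare (5′×2.5′, letters a–x): 1.01562/0.0833333 → 12 → m, 0.93647/0.0416667 → 22 → w; chars mw.
Extended square (30″×15″, digits 0–9): 0.01562/0.00833333 → 1, 0.01980/0.00416667 → 4; chars 14.

HG79mw14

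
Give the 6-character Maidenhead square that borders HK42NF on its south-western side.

Longitude subsquare n = 13; −1 → 12 = m.
Latitude subsquare f = 5; −1 → 4 = e.

HK42me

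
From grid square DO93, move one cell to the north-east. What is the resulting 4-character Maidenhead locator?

Longitude square 9; +1 → 10, wraps to 0, carry into field.
Longitude field D = 3; +1 → 4 = E.
Latitude square 3; +1 → 4.

EO04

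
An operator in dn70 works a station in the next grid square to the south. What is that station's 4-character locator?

DM79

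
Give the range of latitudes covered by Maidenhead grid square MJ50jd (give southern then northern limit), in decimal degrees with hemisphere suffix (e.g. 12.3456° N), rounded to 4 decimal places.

Field M=12, J=9: +12·20° lon, +9·10° lat → SW at lon 60°, lat 0°.
Square 5, 0: +5·2° lon, +0·1° lat → SW at lon 70°, lat 0°.
Subsquare j=9, d=3: +9·0.0833333° lon, +3·0.0416667° lat → SW at lon 70.75°, lat 0.125°.
Cell spans 0.0833333° lon × 0.0416667° lat.
south 0.1250° N, north 0.1667° N.

0.1250° N, 0.1667° N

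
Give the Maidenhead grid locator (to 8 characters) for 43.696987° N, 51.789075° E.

LN53vq47

Offset from 180°W / 90°S: lon 231.78907°, lat 133.69699°.
Field: lon ⌊231.78907/20⌋ = 11 → L; lat ⌊133.69699/10⌋ = 13 → N.
Square: lon ⌊11.78907/2⌋ = 5; lat ⌊3.69699/1⌋ = 3.
Subsquare: lon ⌊1.78907/0.0833333⌋ = 21 → v; lat ⌊0.69699/0.0416667⌋ = 16 → q.
Extended square: lon ⌊0.03907/0.00833333⌋ = 4; lat ⌊0.03032/0.00416667⌋ = 7.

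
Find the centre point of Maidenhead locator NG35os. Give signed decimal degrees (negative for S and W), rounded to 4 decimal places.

Field N=13, G=6: +13·20° lon, +6·10° lat → SW at lon 80°, lat -30°.
Square 3, 5: +3·2° lon, +5·1° lat → SW at lon 86°, lat -25°.
Subsquare o=14, s=18: +14·0.0833333° lon, +18·0.0416667° lat → SW at lon 87.1667°, lat -24.25°.
Cell spans 0.0833333° lon × 0.0416667° lat. Centre is SW corner plus half of each.
latitude -24.2292, longitude 87.2083.

-24.2292, 87.2083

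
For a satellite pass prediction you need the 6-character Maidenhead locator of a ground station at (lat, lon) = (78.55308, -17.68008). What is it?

IQ18dn

Shift to the Maidenhead origin (180°W, 90°S): lon 162.3199, lat 168.5531.
Field: 162.3199/20 → 8 → I, 168.5531/10 → 16 → Q; chars IQ.
Square: 2.3199/2 → 1, 8.5531/1 → 8; chars 18.
Subsquare: 0.3199/0.0833333 → 3 → d, 0.5531/0.0416667 → 13 → n; chars dn.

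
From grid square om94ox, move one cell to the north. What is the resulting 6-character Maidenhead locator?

Latitude subsquare x = 23; +1 → 24, wraps to 0 = a, carry into square.
Latitude square 4; +1 → 5.
The longitude characters are unchanged.

OM95oa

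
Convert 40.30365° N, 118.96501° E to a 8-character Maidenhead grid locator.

ON90lh52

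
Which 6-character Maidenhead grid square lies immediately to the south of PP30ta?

Latitude subsquare a = 0; −1 → -1, wraps to 23 = x, carry into square.
Latitude square 0; −1 → -1, wraps to 9, carry into field.
Latitude field P = 15; −1 → 14 = O.
The longitude characters are unchanged.

PO39tx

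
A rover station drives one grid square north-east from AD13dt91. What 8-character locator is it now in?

Longitude extended square 9; +1 → 10, wraps to 0, carry into subsquare.
Longitude subsquare d = 3; +1 → 4 = e.
Latitude extended square 1; +1 → 2.

AD13et02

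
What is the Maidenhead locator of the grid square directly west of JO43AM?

JO33xm

Longitude subsquare a = 0; −1 → -1, wraps to 23 = x, carry into square.
Longitude square 4; −1 → 3.
The latitude characters are unchanged.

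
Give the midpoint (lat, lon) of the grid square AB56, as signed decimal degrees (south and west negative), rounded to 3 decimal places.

Field A=0, B=1: +0·20° lon, +1·10° lat → SW at lon -180°, lat -80°.
Square 5, 6: +5·2° lon, +6·1° lat → SW at lon -170°, lat -74°.
Cell spans 2° lon × 1° lat. Centre is SW corner plus half of each.
latitude -73.500, longitude -169.000.

-73.500, -169.000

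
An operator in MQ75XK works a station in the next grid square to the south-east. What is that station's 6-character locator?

MQ85aj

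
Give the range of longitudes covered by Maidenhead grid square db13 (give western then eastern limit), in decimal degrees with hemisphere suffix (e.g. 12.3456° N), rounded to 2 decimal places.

118.00° W, 116.00° W

Field D=3, B=1: +3·20° lon, +1·10° lat → SW at lon -120°, lat -80°.
Square 1, 3: +1·2° lon, +3·1° lat → SW at lon -118°, lat -77°.
Cell spans 2° lon × 1° lat.
west 118.00° W, east 116.00° W.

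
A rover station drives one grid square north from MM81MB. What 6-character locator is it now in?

Latitude subsquare b = 1; +1 → 2 = c.
The longitude characters are unchanged.

MM81mc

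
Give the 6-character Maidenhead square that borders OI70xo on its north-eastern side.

Longitude subsquare x = 23; +1 → 24, wraps to 0 = a, carry into square.
Longitude square 7; +1 → 8.
Latitude subsquare o = 14; +1 → 15 = p.

OI80ap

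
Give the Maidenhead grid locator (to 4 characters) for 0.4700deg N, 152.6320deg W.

Offset from 180°W / 90°S: lon 27.37°, lat 90.47°.
Field: 27.37/20 → 1 → B, 90.47/10 → 9 → J; chars BJ.
Square: 7.37/2 → 3, 0.47/1 → 0; chars 30.

BJ30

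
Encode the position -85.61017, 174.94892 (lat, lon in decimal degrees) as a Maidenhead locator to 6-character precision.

RA74lj

Shift to the Maidenhead origin (180°W, 90°S): lon 354.9489, lat 4.3898.
Field: lon ⌊354.9489/20⌋ = 17 → R; lat ⌊4.3898/10⌋ = 0 → A.
Square: lon ⌊14.9489/2⌋ = 7; lat ⌊4.3898/1⌋ = 4.
Subsquare: lon ⌊0.9489/0.0833333⌋ = 11 → l; lat ⌊0.3898/0.0416667⌋ = 9 → j.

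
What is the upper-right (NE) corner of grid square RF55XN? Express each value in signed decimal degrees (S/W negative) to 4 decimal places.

-34.4167, 172.0000

Field R=17, F=5: +17·20° lon, +5·10° lat → SW at lon 160°, lat -40°.
Square 5, 5: +5·2° lon, +5·1° lat → SW at lon 170°, lat -35°.
Subsquare x=23, n=13: +23·0.0833333° lon, +13·0.0416667° lat → SW at lon 171.917°, lat -34.4583°.
Cell spans 0.0833333° lon × 0.0416667° lat. NE corner is SW corner plus one full cell.
latitude -34.4167, longitude 172.0000.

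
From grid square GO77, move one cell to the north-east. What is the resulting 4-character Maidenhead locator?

GO88

Longitude square 7; +1 → 8.
Latitude square 7; +1 → 8.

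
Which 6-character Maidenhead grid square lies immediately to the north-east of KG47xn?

KG57ao

Longitude subsquare x = 23; +1 → 24, wraps to 0 = a, carry into square.
Longitude square 4; +1 → 5.
Latitude subsquare n = 13; +1 → 14 = o.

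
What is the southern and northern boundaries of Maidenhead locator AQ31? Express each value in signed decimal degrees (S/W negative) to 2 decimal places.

Field A=0, Q=16: +0·20° lon, +16·10° lat → SW at lon -180°, lat 70°.
Square 3, 1: +3·2° lon, +1·1° lat → SW at lon -174°, lat 71°.
Cell spans 2° lon × 1° lat.
south 71.00, north 72.00.

71.00, 72.00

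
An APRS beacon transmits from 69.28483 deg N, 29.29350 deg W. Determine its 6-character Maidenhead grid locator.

HP59ig

Offset from 180°W / 90°S: lon 150.7065°, lat 159.2848°.
Field: 150.7065/20 → 7 → H, 159.2848/10 → 15 → P; chars HP.
Square: 10.7065/2 → 5, 9.2848/1 → 9; chars 59.
Subsquare: 0.7065/0.0833333 → 8 → i, 0.2848/0.0416667 → 6 → g; chars ig.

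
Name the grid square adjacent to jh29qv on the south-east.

JH29ru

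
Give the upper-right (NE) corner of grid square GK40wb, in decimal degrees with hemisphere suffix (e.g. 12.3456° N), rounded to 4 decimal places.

Field G=6, K=10: +6·20° lon, +10·10° lat → SW at lon -60°, lat 10°.
Square 4, 0: +4·2° lon, +0·1° lat → SW at lon -52°, lat 10°.
Subsquare w=22, b=1: +22·0.0833333° lon, +1·0.0416667° lat → SW at lon -50.1667°, lat 10.0417°.
Cell spans 0.0833333° lon × 0.0416667° lat. NE corner is SW corner plus one full cell.
latitude 10.0833° N, longitude 50.0833° W.

10.0833° N, 50.0833° W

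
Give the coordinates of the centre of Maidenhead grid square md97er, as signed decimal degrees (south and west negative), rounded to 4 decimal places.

Field M=12, D=3: +12·20° lon, +3·10° lat → SW at lon 60°, lat -60°.
Square 9, 7: +9·2° lon, +7·1° lat → SW at lon 78°, lat -53°.
Subsquare e=4, r=17: +4·0.0833333° lon, +17·0.0416667° lat → SW at lon 78.3333°, lat -52.2917°.
Cell spans 0.0833333° lon × 0.0416667° lat. Centre is SW corner plus half of each.
latitude -52.2708, longitude 78.3750.

-52.2708, 78.3750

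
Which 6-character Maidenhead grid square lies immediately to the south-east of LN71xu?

LN81at

Longitude subsquare x = 23; +1 → 24, wraps to 0 = a, carry into square.
Longitude square 7; +1 → 8.
Latitude subsquare u = 20; −1 → 19 = t.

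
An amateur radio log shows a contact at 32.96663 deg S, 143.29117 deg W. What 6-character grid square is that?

BF87ia

Shift to the Maidenhead origin (180°W, 90°S): lon 36.7088, lat 57.0334.
Field (20°×10°, letters A–R): 36.7088/20 → 1 → B, 57.0334/10 → 5 → F; chars BF.
Square (2°×1°, digits 0–9): 16.7088/2 → 8, 7.0334/1 → 7; chars 87.
Subsquare (5′×2.5′, letters a–x): 0.7088/0.0833333 → 8 → i, 0.0334/0.0416667 → 0 → a; chars ia.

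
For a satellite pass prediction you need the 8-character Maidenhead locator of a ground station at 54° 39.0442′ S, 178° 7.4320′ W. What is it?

Offset from 180°W / 90°S: lon 1.87613°, lat 35.34926°.
Field: 1.87613/20 → 0 → A, 35.34926/10 → 3 → D; chars AD.
Square: 1.87613/2 → 0, 5.34926/1 → 5; chars 05.
Subsquare: 1.87613/0.0833333 → 22 → w, 0.34926/0.0416667 → 8 → i; chars wi.
Extended square: 0.04280/0.00833333 → 5, 0.01593/0.00416667 → 3; chars 53.

AD05wi53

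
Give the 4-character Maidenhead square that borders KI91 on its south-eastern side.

Longitude square 9; +1 → 10, wraps to 0, carry into field.
Longitude field K = 10; +1 → 11 = L.
Latitude square 1; −1 → 0.

LI00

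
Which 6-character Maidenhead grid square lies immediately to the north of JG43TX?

Latitude subsquare x = 23; +1 → 24, wraps to 0 = a, carry into square.
Latitude square 3; +1 → 4.
The longitude characters are unchanged.

JG44ta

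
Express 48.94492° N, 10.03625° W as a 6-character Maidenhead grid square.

IN48xw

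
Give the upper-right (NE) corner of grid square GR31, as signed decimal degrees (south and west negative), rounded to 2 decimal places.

82.00, -52.00

Field G=6, R=17: +6·20° lon, +17·10° lat → SW at lon -60°, lat 80°.
Square 3, 1: +3·2° lon, +1·1° lat → SW at lon -54°, lat 81°.
Cell spans 2° lon × 1° lat. NE corner is SW corner plus one full cell.
latitude 82.00, longitude -52.00.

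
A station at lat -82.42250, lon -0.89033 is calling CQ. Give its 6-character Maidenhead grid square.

IA97nn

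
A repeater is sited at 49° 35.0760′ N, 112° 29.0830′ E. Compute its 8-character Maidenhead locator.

ON69fo80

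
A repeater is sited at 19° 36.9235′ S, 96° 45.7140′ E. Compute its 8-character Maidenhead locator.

Shift to the Maidenhead origin (180°W, 90°S): lon 276.76190, lat 70.38461.
Field: lon ⌊276.76190/20⌋ = 13 → N; lat ⌊70.38461/10⌋ = 7 → H.
Square: lon ⌊16.76190/2⌋ = 8; lat ⌊0.38461/1⌋ = 0.
Subsquare: lon ⌊0.76190/0.0833333⌋ = 9 → j; lat ⌊0.38461/0.0416667⌋ = 9 → j.
Extended square: lon ⌊0.01190/0.00833333⌋ = 1; lat ⌊0.00961/0.00416667⌋ = 2.

NH80jj12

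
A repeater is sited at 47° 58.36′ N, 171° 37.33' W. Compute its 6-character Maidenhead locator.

AN47ex

Add 180° to longitude and 90° to latitude: 8.3778, 137.9727.
Field: lon ⌊8.3778/20⌋ = 0 → A; lat ⌊137.9727/10⌋ = 13 → N.
Square: lon ⌊8.3778/2⌋ = 4; lat ⌊7.9727/1⌋ = 7.
Subsquare: lon ⌊0.3778/0.0833333⌋ = 4 → e; lat ⌊0.9727/0.0416667⌋ = 23 → x.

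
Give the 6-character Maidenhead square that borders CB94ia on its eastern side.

CB94ja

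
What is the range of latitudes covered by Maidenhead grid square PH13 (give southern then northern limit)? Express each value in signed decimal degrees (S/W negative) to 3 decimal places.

-17.000, -16.000

Field P=15, H=7: +15·20° lon, +7·10° lat → SW at lon 120°, lat -20°.
Square 1, 3: +1·2° lon, +3·1° lat → SW at lon 122°, lat -17°.
Cell spans 2° lon × 1° lat.
south -17.000, north -16.000.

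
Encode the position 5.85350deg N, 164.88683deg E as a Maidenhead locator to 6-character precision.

RJ25ku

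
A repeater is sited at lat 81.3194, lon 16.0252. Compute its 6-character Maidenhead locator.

Shift to the Maidenhead origin (180°W, 90°S): lon 196.0252, lat 171.3194.
Field: lon ⌊196.0252/20⌋ = 9 → J; lat ⌊171.3194/10⌋ = 17 → R.
Square: lon ⌊16.0252/2⌋ = 8; lat ⌊1.3194/1⌋ = 1.
Subsquare: lon ⌊0.0252/0.0833333⌋ = 0 → a; lat ⌊0.3194/0.0416667⌋ = 7 → h.

JR81ah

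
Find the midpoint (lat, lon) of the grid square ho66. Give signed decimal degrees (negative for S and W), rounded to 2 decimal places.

Field H=7, O=14: +7·20° lon, +14·10° lat → SW at lon -40°, lat 50°.
Square 6, 6: +6·2° lon, +6·1° lat → SW at lon -28°, lat 56°.
Cell spans 2° lon × 1° lat. Centre is SW corner plus half of each.
latitude 56.50, longitude -27.00.

56.50, -27.00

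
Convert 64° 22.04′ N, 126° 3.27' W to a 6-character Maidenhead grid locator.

CP64xi

Shift to the Maidenhead origin (180°W, 90°S): lon 53.9455, lat 154.3673.
Field (20°×10°, letters A–R): lon ⌊53.9455/20⌋ = 2 → C; lat ⌊154.3673/10⌋ = 15 → P.
Square (2°×1°, digits 0–9): lon ⌊13.9455/2⌋ = 6; lat ⌊4.3673/1⌋ = 4.
Subsquare (5′×2.5′, letters a–x): lon ⌊1.9455/0.0833333⌋ = 23 → x; lat ⌊0.3673/0.0416667⌋ = 8 → i.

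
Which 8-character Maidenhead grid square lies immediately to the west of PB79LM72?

PB79lm62

Longitude extended square 7; −1 → 6.
The latitude characters are unchanged.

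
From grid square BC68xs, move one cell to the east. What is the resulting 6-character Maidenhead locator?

BC78as

Longitude subsquare x = 23; +1 → 24, wraps to 0 = a, carry into square.
Longitude square 6; +1 → 7.
The latitude characters are unchanged.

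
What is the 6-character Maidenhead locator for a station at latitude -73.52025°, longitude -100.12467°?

Offset from 180°W / 90°S: lon 79.8753°, lat 16.4797°.
Field (20°×10°, letters A–R): lon ⌊79.8753/20⌋ = 3 → D; lat ⌊16.4797/10⌋ = 1 → B.
Square (2°×1°, digits 0–9): lon ⌊19.8753/2⌋ = 9; lat ⌊6.4797/1⌋ = 6.
Subsquare (5′×2.5′, letters a–x): lon ⌊1.8753/0.0833333⌋ = 22 → w; lat ⌊0.4797/0.0416667⌋ = 11 → l.

DB96wl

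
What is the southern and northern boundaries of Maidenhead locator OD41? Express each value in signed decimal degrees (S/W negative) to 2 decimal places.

Field O=14, D=3: +14·20° lon, +3·10° lat → SW at lon 100°, lat -60°.
Square 4, 1: +4·2° lon, +1·1° lat → SW at lon 108°, lat -59°.
Cell spans 2° lon × 1° lat.
south -59.00, north -58.00.

-59.00, -58.00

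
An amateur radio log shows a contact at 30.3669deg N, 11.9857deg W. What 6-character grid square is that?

Shift to the Maidenhead origin (180°W, 90°S): lon 168.0143, lat 120.3669.
Field: lon ⌊168.0143/20⌋ = 8 → I; lat ⌊120.3669/10⌋ = 12 → M.
Square: lon ⌊8.0143/2⌋ = 4; lat ⌊0.3669/1⌋ = 0.
Subsquare: lon ⌊0.0143/0.0833333⌋ = 0 → a; lat ⌊0.3669/0.0416667⌋ = 8 → i.

IM40ai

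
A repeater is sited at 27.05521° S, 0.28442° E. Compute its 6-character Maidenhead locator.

JG02dw

Offset from 180°W / 90°S: lon 180.2844°, lat 62.9448°.
Field: lon ⌊180.2844/20⌋ = 9 → J; lat ⌊62.9448/10⌋ = 6 → G.
Square: lon ⌊0.2844/2⌋ = 0; lat ⌊2.9448/1⌋ = 2.
Subsquare: lon ⌊0.2844/0.0833333⌋ = 3 → d; lat ⌊0.9448/0.0416667⌋ = 22 → w.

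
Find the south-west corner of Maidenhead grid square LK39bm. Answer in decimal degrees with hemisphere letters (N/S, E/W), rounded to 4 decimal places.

19.5000° N, 46.0833° E

Field L=11, K=10: +11·20° lon, +10·10° lat → SW at lon 40°, lat 10°.
Square 3, 9: +3·2° lon, +9·1° lat → SW at lon 46°, lat 19°.
Subsquare b=1, m=12: +1·0.0833333° lon, +12·0.0416667° lat → SW at lon 46.0833°, lat 19.5°.
latitude 19.5000° N, longitude 46.0833° E.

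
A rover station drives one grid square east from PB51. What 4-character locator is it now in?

Longitude square 5; +1 → 6.
The latitude characters are unchanged.

PB61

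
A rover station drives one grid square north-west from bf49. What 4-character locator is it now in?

BG30

Longitude square 4; −1 → 3.
Latitude square 9; +1 → 10, wraps to 0, carry into field.
Latitude field F = 5; +1 → 6 = G.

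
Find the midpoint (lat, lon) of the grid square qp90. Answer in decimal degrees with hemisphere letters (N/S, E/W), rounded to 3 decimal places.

Field Q=16, P=15: +16·20° lon, +15·10° lat → SW at lon 140°, lat 60°.
Square 9, 0: +9·2° lon, +0·1° lat → SW at lon 158°, lat 60°.
Cell spans 2° lon × 1° lat. Centre is SW corner plus half of each.
latitude 60.500° N, longitude 159.000° E.

60.500° N, 159.000° E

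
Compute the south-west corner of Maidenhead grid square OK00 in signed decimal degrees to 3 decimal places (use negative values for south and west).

10.000, 100.000

Field O=14, K=10: +14·20° lon, +10·10° lat → SW at lon 100°, lat 10°.
Square 0, 0: +0·2° lon, +0·1° lat → SW at lon 100°, lat 10°.
latitude 10.000, longitude 100.000.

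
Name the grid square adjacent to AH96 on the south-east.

Longitude square 9; +1 → 10, wraps to 0, carry into field.
Longitude field A = 0; +1 → 1 = B.
Latitude square 6; −1 → 5.

BH05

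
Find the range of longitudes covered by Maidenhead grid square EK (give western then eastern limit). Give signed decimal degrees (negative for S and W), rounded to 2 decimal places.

-100.00, -80.00

Field E=4, K=10: +4·20° lon, +10·10° lat → SW at lon -100°, lat 10°.
Cell spans 20° lon × 10° lat.
west -100.00, east -80.00.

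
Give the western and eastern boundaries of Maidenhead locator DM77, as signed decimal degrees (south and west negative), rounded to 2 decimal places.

-106.00, -104.00

Field D=3, M=12: +3·20° lon, +12·10° lat → SW at lon -120°, lat 30°.
Square 7, 7: +7·2° lon, +7·1° lat → SW at lon -106°, lat 37°.
Cell spans 2° lon × 1° lat.
west -106.00, east -104.00.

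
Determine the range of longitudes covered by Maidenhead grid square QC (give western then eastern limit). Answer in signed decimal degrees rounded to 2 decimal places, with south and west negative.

Field Q=16, C=2: +16·20° lon, +2·10° lat → SW at lon 140°, lat -70°.
Cell spans 20° lon × 10° lat.
west 140.00, east 160.00.

140.00, 160.00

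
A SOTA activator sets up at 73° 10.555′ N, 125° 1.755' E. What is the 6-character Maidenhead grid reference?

PQ23me

Offset from 180°W / 90°S: lon 305.0292°, lat 163.1759°.
Field: 305.0292/20 → 15 → P, 163.1759/10 → 16 → Q; chars PQ.
Square: 5.0292/2 → 2, 3.1759/1 → 3; chars 23.
Subsquare: 1.0292/0.0833333 → 12 → m, 0.1759/0.0416667 → 4 → e; chars me.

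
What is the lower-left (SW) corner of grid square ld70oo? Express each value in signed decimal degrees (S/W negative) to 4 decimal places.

-59.4167, 55.1667

Field L=11, D=3: +11·20° lon, +3·10° lat → SW at lon 40°, lat -60°.
Square 7, 0: +7·2° lon, +0·1° lat → SW at lon 54°, lat -60°.
Subsquare o=14, o=14: +14·0.0833333° lon, +14·0.0416667° lat → SW at lon 55.1667°, lat -59.4167°.
latitude -59.4167, longitude 55.1667.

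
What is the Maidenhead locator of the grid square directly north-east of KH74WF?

KH74xg

Longitude subsquare w = 22; +1 → 23 = x.
Latitude subsquare f = 5; +1 → 6 = g.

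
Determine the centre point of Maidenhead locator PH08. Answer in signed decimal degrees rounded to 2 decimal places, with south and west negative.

Field P=15, H=7: +15·20° lon, +7·10° lat → SW at lon 120°, lat -20°.
Square 0, 8: +0·2° lon, +8·1° lat → SW at lon 120°, lat -12°.
Cell spans 2° lon × 1° lat. Centre is SW corner plus half of each.
latitude -11.50, longitude 121.00.

-11.50, 121.00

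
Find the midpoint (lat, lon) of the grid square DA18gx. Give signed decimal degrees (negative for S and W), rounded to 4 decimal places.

Field D=3, A=0: +3·20° lon, +0·10° lat → SW at lon -120°, lat -90°.
Square 1, 8: +1·2° lon, +8·1° lat → SW at lon -118°, lat -82°.
Subsquare g=6, x=23: +6·0.0833333° lon, +23·0.0416667° lat → SW at lon -117.5°, lat -81.0417°.
Cell spans 0.0833333° lon × 0.0416667° lat. Centre is SW corner plus half of each.
latitude -81.0208, longitude -117.4583.

-81.0208, -117.4583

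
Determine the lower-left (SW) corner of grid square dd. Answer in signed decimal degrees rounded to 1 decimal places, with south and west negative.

-60.0, -120.0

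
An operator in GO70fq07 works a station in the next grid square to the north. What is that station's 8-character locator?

Latitude extended square 7; +1 → 8.
The longitude characters are unchanged.

GO70fq08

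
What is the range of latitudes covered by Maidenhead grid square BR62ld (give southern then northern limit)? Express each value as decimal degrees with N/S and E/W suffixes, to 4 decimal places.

82.1250° N, 82.1667° N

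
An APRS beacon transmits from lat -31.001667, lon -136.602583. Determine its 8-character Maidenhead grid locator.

CF18qx79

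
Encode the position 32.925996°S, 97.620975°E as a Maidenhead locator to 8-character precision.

NF87tb47

Offset from 180°W / 90°S: lon 277.62097°, lat 57.07400°.
Field (20°×10°, letters A–R): lon ⌊277.62097/20⌋ = 13 → N; lat ⌊57.07400/10⌋ = 5 → F.
Square (2°×1°, digits 0–9): lon ⌊17.62097/2⌋ = 8; lat ⌊7.07400/1⌋ = 7.
Subsquare (5′×2.5′, letters a–x): lon ⌊1.62097/0.0833333⌋ = 19 → t; lat ⌊0.07400/0.0416667⌋ = 1 → b.
Extended square (30″×15″, digits 0–9): lon ⌊0.03764/0.00833333⌋ = 4; lat ⌊0.03234/0.00416667⌋ = 7.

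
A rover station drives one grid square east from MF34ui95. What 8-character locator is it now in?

MF34vi05

Longitude extended square 9; +1 → 10, wraps to 0, carry into subsquare.
Longitude subsquare u = 20; +1 → 21 = v.
The latitude characters are unchanged.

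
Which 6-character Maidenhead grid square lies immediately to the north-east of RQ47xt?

Longitude subsquare x = 23; +1 → 24, wraps to 0 = a, carry into square.
Longitude square 4; +1 → 5.
Latitude subsquare t = 19; +1 → 20 = u.

RQ57au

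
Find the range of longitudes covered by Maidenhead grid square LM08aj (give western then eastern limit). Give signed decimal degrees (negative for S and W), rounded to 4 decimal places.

40.0000, 40.0833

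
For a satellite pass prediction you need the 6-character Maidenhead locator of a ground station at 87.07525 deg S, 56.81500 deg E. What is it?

LA82jw

Offset from 180°W / 90°S: lon 236.8150°, lat 2.9248°.
Field: 236.8150/20 → 11 → L, 2.9248/10 → 0 → A; chars LA.
Square: 16.8150/2 → 8, 2.9248/1 → 2; chars 82.
Subsquare: 0.8150/0.0833333 → 9 → j, 0.9248/0.0416667 → 22 → w; chars jw.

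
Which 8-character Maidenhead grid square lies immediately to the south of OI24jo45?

OI24jo44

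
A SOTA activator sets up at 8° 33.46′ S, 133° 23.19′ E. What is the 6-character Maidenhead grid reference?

PI61qk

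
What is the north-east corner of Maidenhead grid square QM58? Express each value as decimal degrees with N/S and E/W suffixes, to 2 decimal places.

39.00° N, 152.00° E

Field Q=16, M=12: +16·20° lon, +12·10° lat → SW at lon 140°, lat 30°.
Square 5, 8: +5·2° lon, +8·1° lat → SW at lon 150°, lat 38°.
Cell spans 2° lon × 1° lat. NE corner is SW corner plus one full cell.
latitude 39.00° N, longitude 152.00° E.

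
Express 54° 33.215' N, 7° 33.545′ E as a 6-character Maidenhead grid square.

Offset from 180°W / 90°S: lon 187.5591°, lat 144.5536°.
Field: 187.5591/20 → 9 → J, 144.5536/10 → 14 → O; chars JO.
Square: 7.5591/2 → 3, 4.5536/1 → 4; chars 34.
Subsquare: 1.5591/0.0833333 → 18 → s, 0.5536/0.0416667 → 13 → n; chars sn.

JO34sn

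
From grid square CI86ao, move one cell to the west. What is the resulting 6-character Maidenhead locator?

CI76xo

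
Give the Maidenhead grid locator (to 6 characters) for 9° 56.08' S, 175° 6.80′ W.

AI20kb

Offset from 180°W / 90°S: lon 4.8867°, lat 80.0653°.
Field: 4.8867/20 → 0 → A, 80.0653/10 → 8 → I; chars AI.
Square: 4.8867/2 → 2, 0.0653/1 → 0; chars 20.
Subsquare: 0.8867/0.0833333 → 10 → k, 0.0653/0.0416667 → 1 → b; chars kb.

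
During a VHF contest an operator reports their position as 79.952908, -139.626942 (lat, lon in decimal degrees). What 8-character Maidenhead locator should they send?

CQ09ew48

Offset from 180°W / 90°S: lon 40.37306°, lat 169.95291°.
Field: lon ⌊40.37306/20⌋ = 2 → C; lat ⌊169.95291/10⌋ = 16 → Q.
Square: lon ⌊0.37306/2⌋ = 0; lat ⌊9.95291/1⌋ = 9.
Subsquare: lon ⌊0.37306/0.0833333⌋ = 4 → e; lat ⌊0.95291/0.0416667⌋ = 22 → w.
Extended square: lon ⌊0.03972/0.00833333⌋ = 4; lat ⌊0.03624/0.00416667⌋ = 8.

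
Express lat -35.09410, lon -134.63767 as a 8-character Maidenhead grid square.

Offset from 180°W / 90°S: lon 45.36233°, lat 54.90590°.
Field: 45.36233/20 → 2 → C, 54.90590/10 → 5 → F; chars CF.
Square: 5.36233/2 → 2, 4.90590/1 → 4; chars 24.
Subsquare: 1.36233/0.0833333 → 16 → q, 0.90590/0.0416667 → 21 → v; chars qv.
Extended square: 0.02900/0.00833333 → 3, 0.03090/0.00416667 → 7; chars 37.

CF24qv37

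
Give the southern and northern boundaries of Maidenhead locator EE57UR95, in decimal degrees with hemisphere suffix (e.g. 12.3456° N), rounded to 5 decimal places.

42.27083° S, 42.26667° S

Field E=4, E=4: +4·20° lon, +4·10° lat → SW at lon -100°, lat -50°.
Square 5, 7: +5·2° lon, +7·1° lat → SW at lon -90°, lat -43°.
Subsquare u=20, r=17: +20·0.0833333° lon, +17·0.0416667° lat → SW at lon -88.3333°, lat -42.2917°.
Extended square 9, 5: +9·0.00833333° lon, +5·0.00416667° lat → SW at lon -88.2583°, lat -42.2708°.
Cell spans 0.00833333° lon × 0.00416667° lat.
south 42.27083° S, north 42.26667° S.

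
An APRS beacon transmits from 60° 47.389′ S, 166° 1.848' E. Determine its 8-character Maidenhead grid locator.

Shift to the Maidenhead origin (180°W, 90°S): lon 346.03080, lat 29.21018.
Field: lon ⌊346.03080/20⌋ = 17 → R; lat ⌊29.21018/10⌋ = 2 → C.
Square: lon ⌊6.03080/2⌋ = 3; lat ⌊9.21018/1⌋ = 9.
Subsquare: lon ⌊0.03080/0.0833333⌋ = 0 → a; lat ⌊0.21018/0.0416667⌋ = 5 → f.
Extended square: lon ⌊0.03080/0.00833333⌋ = 3; lat ⌊0.00185/0.00416667⌋ = 0.

RC39af30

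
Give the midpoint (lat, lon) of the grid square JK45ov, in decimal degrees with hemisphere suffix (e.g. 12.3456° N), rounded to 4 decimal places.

15.8958° N, 9.2083° E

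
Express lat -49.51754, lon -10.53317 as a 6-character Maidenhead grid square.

IE40rl

Offset from 180°W / 90°S: lon 169.4668°, lat 40.4825°.
Field: 169.4668/20 → 8 → I, 40.4825/10 → 4 → E; chars IE.
Square: 9.4668/2 → 4, 0.4825/1 → 0; chars 40.
Subsquare: 1.4668/0.0833333 → 17 → r, 0.4825/0.0416667 → 11 → l; chars rl.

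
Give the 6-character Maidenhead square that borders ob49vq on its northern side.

OB49vr

Latitude subsquare q = 16; +1 → 17 = r.
The longitude characters are unchanged.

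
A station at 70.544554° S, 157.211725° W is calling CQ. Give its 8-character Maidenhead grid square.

Shift to the Maidenhead origin (180°W, 90°S): lon 22.78827, lat 19.45545.
Field (20°×10°, letters A–R): 22.78827/20 → 1 → B, 19.45545/10 → 1 → B; chars BB.
Square (2°×1°, digits 0–9): 2.78827/2 → 1, 9.45545/1 → 9; chars 19.
Subsquare (5′×2.5′, letters a–x): 0.78827/0.0833333 → 9 → j, 0.45545/0.0416667 → 10 → k; chars jk.
Extended square (30″×15″, digits 0–9): 0.03827/0.00833333 → 4, 0.03878/0.00416667 → 9; chars 49.

BB19jk49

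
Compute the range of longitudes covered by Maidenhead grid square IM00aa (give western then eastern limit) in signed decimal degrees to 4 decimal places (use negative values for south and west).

-20.0000, -19.9167

Field I=8, M=12: +8·20° lon, +12·10° lat → SW at lon -20°, lat 30°.
Square 0, 0: +0·2° lon, +0·1° lat → SW at lon -20°, lat 30°.
Subsquare a=0, a=0: +0·0.0833333° lon, +0·0.0416667° lat → SW at lon -20°, lat 30°.
Cell spans 0.0833333° lon × 0.0416667° lat.
west -20.0000, east -19.9167.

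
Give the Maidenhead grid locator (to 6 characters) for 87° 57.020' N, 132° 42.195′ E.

Offset from 180°W / 90°S: lon 312.7033°, lat 177.9503°.
Field: 312.7033/20 → 15 → P, 177.9503/10 → 17 → R; chars PR.
Square: 12.7033/2 → 6, 7.9503/1 → 7; chars 67.
Subsquare: 0.7033/0.0833333 → 8 → i, 0.9503/0.0416667 → 22 → w; chars iw.

PR67iw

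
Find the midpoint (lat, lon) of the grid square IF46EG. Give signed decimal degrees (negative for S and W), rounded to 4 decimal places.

Field I=8, F=5: +8·20° lon, +5·10° lat → SW at lon -20°, lat -40°.
Square 4, 6: +4·2° lon, +6·1° lat → SW at lon -12°, lat -34°.
Subsquare e=4, g=6: +4·0.0833333° lon, +6·0.0416667° lat → SW at lon -11.6667°, lat -33.75°.
Cell spans 0.0833333° lon × 0.0416667° lat. Centre is SW corner plus half of each.
latitude -33.7292, longitude -11.6250.

-33.7292, -11.6250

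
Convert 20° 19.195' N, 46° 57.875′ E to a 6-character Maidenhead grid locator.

LL30lh

Add 180° to longitude and 90° to latitude: 226.9646, 110.3199.
Field: lon ⌊226.9646/20⌋ = 11 → L; lat ⌊110.3199/10⌋ = 11 → L.
Square: lon ⌊6.9646/2⌋ = 3; lat ⌊0.3199/1⌋ = 0.
Subsquare: lon ⌊0.9646/0.0833333⌋ = 11 → l; lat ⌊0.3199/0.0416667⌋ = 7 → h.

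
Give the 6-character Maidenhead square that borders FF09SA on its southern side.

FF08sx

Latitude subsquare a = 0; −1 → -1, wraps to 23 = x, carry into square.
Latitude square 9; −1 → 8.
The longitude characters are unchanged.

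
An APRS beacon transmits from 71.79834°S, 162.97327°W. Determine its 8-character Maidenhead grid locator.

Shift to the Maidenhead origin (180°W, 90°S): lon 17.02673, lat 18.20166.
Field (20°×10°, letters A–R): lon ⌊17.02673/20⌋ = 0 → A; lat ⌊18.20166/10⌋ = 1 → B.
Square (2°×1°, digits 0–9): lon ⌊17.02673/2⌋ = 8; lat ⌊8.20166/1⌋ = 8.
Subsquare (5′×2.5′, letters a–x): lon ⌊1.02673/0.0833333⌋ = 12 → m; lat ⌊0.20166/0.0416667⌋ = 4 → e.
Extended square (30″×15″, digits 0–9): lon ⌊0.02673/0.00833333⌋ = 3; lat ⌊0.03499/0.00416667⌋ = 8.

AB88me38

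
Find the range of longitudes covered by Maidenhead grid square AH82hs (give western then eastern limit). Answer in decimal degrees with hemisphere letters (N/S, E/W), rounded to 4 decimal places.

163.4167° W, 163.3333° W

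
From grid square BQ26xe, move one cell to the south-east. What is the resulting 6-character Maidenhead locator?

BQ36ad

Longitude subsquare x = 23; +1 → 24, wraps to 0 = a, carry into square.
Longitude square 2; +1 → 3.
Latitude subsquare e = 4; −1 → 3 = d.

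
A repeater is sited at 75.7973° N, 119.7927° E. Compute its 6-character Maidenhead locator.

Shift to the Maidenhead origin (180°W, 90°S): lon 299.7927, lat 165.7973.
Field (20°×10°, letters A–R): lon ⌊299.7927/20⌋ = 14 → O; lat ⌊165.7973/10⌋ = 16 → Q.
Square (2°×1°, digits 0–9): lon ⌊19.7927/2⌋ = 9; lat ⌊5.7973/1⌋ = 5.
Subsquare (5′×2.5′, letters a–x): lon ⌊1.7927/0.0833333⌋ = 21 → v; lat ⌊0.7973/0.0416667⌋ = 19 → t.

OQ95vt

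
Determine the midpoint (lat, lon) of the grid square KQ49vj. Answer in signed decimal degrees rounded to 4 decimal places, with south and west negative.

79.3958, 29.7917

Field K=10, Q=16: +10·20° lon, +16·10° lat → SW at lon 20°, lat 70°.
Square 4, 9: +4·2° lon, +9·1° lat → SW at lon 28°, lat 79°.
Subsquare v=21, j=9: +21·0.0833333° lon, +9·0.0416667° lat → SW at lon 29.75°, lat 79.375°.
Cell spans 0.0833333° lon × 0.0416667° lat. Centre is SW corner plus half of each.
latitude 79.3958, longitude 29.7917.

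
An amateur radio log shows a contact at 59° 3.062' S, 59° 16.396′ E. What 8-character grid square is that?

LD90pw27

Add 180° to longitude and 90° to latitude: 239.27327, 30.94897.
Field: lon ⌊239.27327/20⌋ = 11 → L; lat ⌊30.94897/10⌋ = 3 → D.
Square: lon ⌊19.27327/2⌋ = 9; lat ⌊0.94897/1⌋ = 0.
Subsquare: lon ⌊1.27327/0.0833333⌋ = 15 → p; lat ⌊0.94897/0.0416667⌋ = 22 → w.
Extended square: lon ⌊0.02327/0.00833333⌋ = 2; lat ⌊0.03230/0.00416667⌋ = 7.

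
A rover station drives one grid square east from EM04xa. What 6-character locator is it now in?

Longitude subsquare x = 23; +1 → 24, wraps to 0 = a, carry into square.
Longitude square 0; +1 → 1.
The latitude characters are unchanged.

EM14aa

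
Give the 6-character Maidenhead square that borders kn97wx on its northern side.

Latitude subsquare x = 23; +1 → 24, wraps to 0 = a, carry into square.
Latitude square 7; +1 → 8.
The longitude characters are unchanged.

KN98wa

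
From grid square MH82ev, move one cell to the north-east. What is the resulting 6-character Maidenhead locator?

Longitude subsquare e = 4; +1 → 5 = f.
Latitude subsquare v = 21; +1 → 22 = w.

MH82fw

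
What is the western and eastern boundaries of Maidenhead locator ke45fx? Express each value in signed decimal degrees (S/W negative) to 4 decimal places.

28.4167, 28.5000

Field K=10, E=4: +10·20° lon, +4·10° lat → SW at lon 20°, lat -50°.
Square 4, 5: +4·2° lon, +5·1° lat → SW at lon 28°, lat -45°.
Subsquare f=5, x=23: +5·0.0833333° lon, +23·0.0416667° lat → SW at lon 28.4167°, lat -44.0417°.
Cell spans 0.0833333° lon × 0.0416667° lat.
west 28.4167, east 28.5000.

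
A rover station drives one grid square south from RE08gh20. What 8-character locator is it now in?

Latitude extended square 0; −1 → -1, wraps to 9, carry into subsquare.
Latitude subsquare h = 7; −1 → 6 = g.
The longitude characters are unchanged.

RE08gg29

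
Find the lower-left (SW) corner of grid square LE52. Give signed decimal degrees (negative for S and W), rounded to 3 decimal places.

Field L=11, E=4: +11·20° lon, +4·10° lat → SW at lon 40°, lat -50°.
Square 5, 2: +5·2° lon, +2·1° lat → SW at lon 50°, lat -48°.
latitude -48.000, longitude 50.000.

-48.000, 50.000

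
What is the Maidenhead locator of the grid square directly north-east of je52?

JE63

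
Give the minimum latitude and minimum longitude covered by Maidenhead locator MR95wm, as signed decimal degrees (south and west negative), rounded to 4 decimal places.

85.5000, 79.8333

Field M=12, R=17: +12·20° lon, +17·10° lat → SW at lon 60°, lat 80°.
Square 9, 5: +9·2° lon, +5·1° lat → SW at lon 78°, lat 85°.
Subsquare w=22, m=12: +22·0.0833333° lon, +12·0.0416667° lat → SW at lon 79.8333°, lat 85.5°.
latitude 85.5000, longitude 79.8333.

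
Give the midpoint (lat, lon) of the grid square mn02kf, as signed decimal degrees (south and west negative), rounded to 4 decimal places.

Field M=12, N=13: +12·20° lon, +13·10° lat → SW at lon 60°, lat 40°.
Square 0, 2: +0·2° lon, +2·1° lat → SW at lon 60°, lat 42°.
Subsquare k=10, f=5: +10·0.0833333° lon, +5·0.0416667° lat → SW at lon 60.8333°, lat 42.2083°.
Cell spans 0.0833333° lon × 0.0416667° lat. Centre is SW corner plus half of each.
latitude 42.2292, longitude 60.8750.

42.2292, 60.8750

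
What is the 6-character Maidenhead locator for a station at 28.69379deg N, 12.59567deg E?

JL68hq

Offset from 180°W / 90°S: lon 192.5957°, lat 118.6938°.
Field (20°×10°, letters A–R): lon ⌊192.5957/20⌋ = 9 → J; lat ⌊118.6938/10⌋ = 11 → L.
Square (2°×1°, digits 0–9): lon ⌊12.5957/2⌋ = 6; lat ⌊8.6938/1⌋ = 8.
Subsquare (5′×2.5′, letters a–x): lon ⌊0.5957/0.0833333⌋ = 7 → h; lat ⌊0.6938/0.0416667⌋ = 16 → q.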